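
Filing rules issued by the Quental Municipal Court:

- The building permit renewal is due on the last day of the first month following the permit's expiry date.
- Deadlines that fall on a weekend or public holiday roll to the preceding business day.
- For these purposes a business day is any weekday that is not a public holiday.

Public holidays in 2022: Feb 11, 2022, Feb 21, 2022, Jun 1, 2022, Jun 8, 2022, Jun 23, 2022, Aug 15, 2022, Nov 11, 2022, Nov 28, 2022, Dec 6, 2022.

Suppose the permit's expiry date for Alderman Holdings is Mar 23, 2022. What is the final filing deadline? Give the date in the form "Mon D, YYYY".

Apr 29, 2022

The first month after Mar 23, 2022 is April 2022, whose last day is Apr 30, 2022.
Apr 30, 2022 is a Saturday, so it moves to the preceding business day, Apr 29, 2022 (Friday).
Final deadline: Apr 29, 2022.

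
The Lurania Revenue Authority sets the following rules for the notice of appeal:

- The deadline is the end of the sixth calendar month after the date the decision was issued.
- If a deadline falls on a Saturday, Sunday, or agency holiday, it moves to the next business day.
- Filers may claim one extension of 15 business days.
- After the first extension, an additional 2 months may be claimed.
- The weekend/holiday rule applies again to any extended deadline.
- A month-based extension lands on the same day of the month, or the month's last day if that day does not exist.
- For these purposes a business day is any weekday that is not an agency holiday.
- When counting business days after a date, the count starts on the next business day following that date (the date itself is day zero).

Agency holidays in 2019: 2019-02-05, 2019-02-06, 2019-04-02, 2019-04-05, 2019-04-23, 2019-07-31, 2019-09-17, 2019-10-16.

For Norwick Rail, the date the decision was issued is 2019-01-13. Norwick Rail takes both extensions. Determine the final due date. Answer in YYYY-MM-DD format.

2019-10-22

6 months after 2019-01-13 falls in July 2019; the last day of that month is 2019-07-31.
2019-07-31 is a listed holiday; the next business day is 2019-08-01 (Thursday).
Applying the 15-business-day extension: 15 business days after 2019-08-01 is 2019-08-22.
2019-08-22 falls on a Thursday, which is a business day, so no adjustment is needed.
Add 2 months to 2019-08-22: 2019-10-22.
2019-10-22 falls on a Tuesday, which is a business day, so no adjustment is needed.
Deadline: 2019-10-22.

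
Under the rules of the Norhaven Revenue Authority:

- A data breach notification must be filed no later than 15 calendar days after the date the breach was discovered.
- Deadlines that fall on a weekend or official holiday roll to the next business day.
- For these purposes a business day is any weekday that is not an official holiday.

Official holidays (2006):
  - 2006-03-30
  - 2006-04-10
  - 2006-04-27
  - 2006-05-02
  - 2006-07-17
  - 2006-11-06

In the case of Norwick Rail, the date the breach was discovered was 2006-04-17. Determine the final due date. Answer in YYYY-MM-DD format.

Trigger date 2006-04-17 + 15 calendar days = 2006-05-02.
2006-05-02 is a listed holiday; the next business day is 2006-05-03 (Wednesday).
So the filing is due 2006-05-03.

2006-05-03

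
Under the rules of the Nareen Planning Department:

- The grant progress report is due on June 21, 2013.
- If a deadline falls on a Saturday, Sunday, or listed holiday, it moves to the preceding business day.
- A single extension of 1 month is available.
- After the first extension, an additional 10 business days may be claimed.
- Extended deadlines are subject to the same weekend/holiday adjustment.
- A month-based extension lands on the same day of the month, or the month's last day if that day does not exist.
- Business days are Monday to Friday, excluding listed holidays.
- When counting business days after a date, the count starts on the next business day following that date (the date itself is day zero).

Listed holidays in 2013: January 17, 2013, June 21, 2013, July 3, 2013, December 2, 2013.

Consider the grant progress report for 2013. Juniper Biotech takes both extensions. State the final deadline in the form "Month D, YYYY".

Start from the fixed due date, June 21, 2013.
June 21, 2013 is a listed holiday; the preceding business day is June 20, 2013 (Thursday).
Add 1 month to June 20, 2013: July 20, 2013.
July 20, 2013 falls on a Saturday. Rolling to the preceding business day gives July 19, 2013, a Friday.
Counting 10 further business days from July 19, 2013 reaches August 2, 2013.
Since August 2, 2013 is a Friday and not a holiday, the date is unchanged.
Deadline: August 2, 2013.

August 2, 2013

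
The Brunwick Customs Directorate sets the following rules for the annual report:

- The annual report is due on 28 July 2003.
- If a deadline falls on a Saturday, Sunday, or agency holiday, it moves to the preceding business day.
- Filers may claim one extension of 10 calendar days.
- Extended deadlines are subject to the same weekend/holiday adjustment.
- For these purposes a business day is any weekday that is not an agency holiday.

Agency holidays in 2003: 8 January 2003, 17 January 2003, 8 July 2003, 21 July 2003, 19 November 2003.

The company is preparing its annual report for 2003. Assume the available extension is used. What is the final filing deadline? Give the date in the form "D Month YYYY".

Start from the fixed due date, 28 July 2003.
28 July 2003 (Monday) is already a business day.
With the 10-day extension, 28 July 2003 becomes 7 August 2003.
7 August 2003 (Thursday) is already a business day.
So the filing is due 7 August 2003.

7 August 2003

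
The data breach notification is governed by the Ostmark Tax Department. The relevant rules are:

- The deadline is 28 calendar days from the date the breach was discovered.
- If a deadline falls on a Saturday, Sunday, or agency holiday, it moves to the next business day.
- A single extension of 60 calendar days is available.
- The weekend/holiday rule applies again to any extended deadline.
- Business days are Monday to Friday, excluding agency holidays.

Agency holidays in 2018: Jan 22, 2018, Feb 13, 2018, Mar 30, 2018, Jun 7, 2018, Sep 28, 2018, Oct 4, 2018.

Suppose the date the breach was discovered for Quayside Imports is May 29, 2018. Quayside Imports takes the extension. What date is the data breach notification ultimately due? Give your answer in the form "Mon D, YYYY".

Aug 27, 2018

Adding 28 calendar days to May 29, 2018 gives Jun 26, 2018.
Jun 26, 2018 (Tuesday) is already a business day.
The 60-calendar-day extension moves the deadline from Jun 26, 2018 to Aug 25, 2018.
Aug 25, 2018 is a Saturday; the next business day is Aug 27, 2018 (Monday).
So the filing is due Aug 27, 2018.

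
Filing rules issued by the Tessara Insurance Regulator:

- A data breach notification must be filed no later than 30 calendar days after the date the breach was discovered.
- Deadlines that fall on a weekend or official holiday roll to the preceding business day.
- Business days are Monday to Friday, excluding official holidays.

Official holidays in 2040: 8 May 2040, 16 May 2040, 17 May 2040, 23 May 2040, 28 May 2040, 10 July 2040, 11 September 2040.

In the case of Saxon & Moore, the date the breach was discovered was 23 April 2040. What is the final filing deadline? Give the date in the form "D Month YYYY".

Adding 30 calendar days to 23 April 2040 gives 23 May 2040.
23 May 2040 is a listed holiday; the preceding business day is 22 May 2040 (Tuesday).
Deadline: 22 May 2040.

22 May 2040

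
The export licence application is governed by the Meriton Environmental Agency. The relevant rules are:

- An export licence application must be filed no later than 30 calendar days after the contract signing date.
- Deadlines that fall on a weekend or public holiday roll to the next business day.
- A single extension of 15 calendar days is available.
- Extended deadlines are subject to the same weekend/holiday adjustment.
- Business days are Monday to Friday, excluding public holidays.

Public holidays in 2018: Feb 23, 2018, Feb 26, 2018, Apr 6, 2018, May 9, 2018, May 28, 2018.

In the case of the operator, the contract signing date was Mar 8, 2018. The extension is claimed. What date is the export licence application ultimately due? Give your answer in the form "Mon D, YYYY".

Apr 24, 2018

30 calendar days after Mar 8, 2018 is Apr 7, 2018.
Apr 7, 2018 is a Saturday; the next business day is Apr 9, 2018 (Monday).
Add the 15 calendar-day extension to Apr 9, 2018: Apr 24, 2018.
Apr 24, 2018 (Tuesday) is already a business day.
The final due date is Apr 24, 2018.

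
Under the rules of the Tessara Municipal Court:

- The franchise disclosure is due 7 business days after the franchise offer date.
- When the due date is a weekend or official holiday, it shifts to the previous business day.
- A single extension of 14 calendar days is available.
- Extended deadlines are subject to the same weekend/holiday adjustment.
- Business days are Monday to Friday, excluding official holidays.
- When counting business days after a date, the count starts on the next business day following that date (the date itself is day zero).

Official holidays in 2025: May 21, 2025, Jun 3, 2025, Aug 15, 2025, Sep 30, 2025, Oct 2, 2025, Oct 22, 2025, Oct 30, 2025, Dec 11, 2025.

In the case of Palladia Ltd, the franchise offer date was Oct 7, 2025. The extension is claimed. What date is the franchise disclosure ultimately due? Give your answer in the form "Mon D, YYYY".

Oct 29, 2025

Starting the day after Oct 7, 2025 and counting 7 business days lands on Oct 16, 2025.
Oct 16, 2025 (Thursday) is already a business day.
The 14-calendar-day extension moves the deadline from Oct 16, 2025 to Oct 30, 2025.
Oct 30, 2025 falls on a listed holiday. Rolling to the preceding business day gives Oct 29, 2025, a Wednesday.
Final deadline: Oct 29, 2025.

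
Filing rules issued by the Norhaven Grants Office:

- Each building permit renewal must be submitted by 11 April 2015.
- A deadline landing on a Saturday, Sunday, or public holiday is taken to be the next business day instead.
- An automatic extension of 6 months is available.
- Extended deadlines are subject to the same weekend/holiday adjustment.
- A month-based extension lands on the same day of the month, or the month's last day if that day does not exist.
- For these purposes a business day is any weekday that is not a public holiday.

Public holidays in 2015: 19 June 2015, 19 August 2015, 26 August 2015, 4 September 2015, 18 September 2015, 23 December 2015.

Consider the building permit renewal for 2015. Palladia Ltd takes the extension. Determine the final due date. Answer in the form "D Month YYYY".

13 October 2015

The statutory due date is 11 April 2015.
11 April 2015 falls on a Saturday. Rolling to the next business day gives 13 April 2015, a Monday.
Add 6 months to 13 April 2015: 13 October 2015.
13 October 2015 is a Tuesday and not a listed holiday, so it stands.
So the filing is due 13 October 2015.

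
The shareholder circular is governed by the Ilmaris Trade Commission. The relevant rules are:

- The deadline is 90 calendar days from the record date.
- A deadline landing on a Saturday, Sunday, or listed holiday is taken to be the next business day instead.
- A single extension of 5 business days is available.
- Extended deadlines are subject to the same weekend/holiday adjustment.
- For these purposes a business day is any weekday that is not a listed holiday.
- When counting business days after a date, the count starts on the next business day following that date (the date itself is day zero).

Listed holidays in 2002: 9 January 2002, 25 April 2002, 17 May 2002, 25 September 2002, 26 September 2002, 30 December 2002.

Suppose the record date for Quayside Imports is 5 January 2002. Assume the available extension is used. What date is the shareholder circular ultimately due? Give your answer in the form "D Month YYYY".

12 April 2002

From 5 January 2002, 90 calendar days later is 5 April 2002.
5 April 2002 falls on a Friday, which is a business day, so no adjustment is needed.
Applying the 5-business-day extension: 5 business days after 5 April 2002 is 12 April 2002.
12 April 2002 (Friday) is already a business day.
Deadline: 12 April 2002.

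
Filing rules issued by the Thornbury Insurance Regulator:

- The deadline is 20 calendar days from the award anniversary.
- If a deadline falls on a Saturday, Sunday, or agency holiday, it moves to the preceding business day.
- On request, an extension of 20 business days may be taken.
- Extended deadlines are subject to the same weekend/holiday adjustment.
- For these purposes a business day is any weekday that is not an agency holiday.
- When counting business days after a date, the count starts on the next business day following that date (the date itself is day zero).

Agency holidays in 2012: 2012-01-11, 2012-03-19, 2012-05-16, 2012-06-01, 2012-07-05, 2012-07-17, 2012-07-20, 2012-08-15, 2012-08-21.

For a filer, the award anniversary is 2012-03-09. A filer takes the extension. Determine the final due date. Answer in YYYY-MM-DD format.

2012-04-26

20 calendar days after 2012-03-09 is 2012-03-29.
Since 2012-03-29 is a Thursday and not a holiday, the date is unchanged.
Counting 20 further business days from 2012-03-29 reaches 2012-04-26.
2012-04-26 is a Thursday and not a listed holiday, so it stands.
Deadline: 2012-04-26.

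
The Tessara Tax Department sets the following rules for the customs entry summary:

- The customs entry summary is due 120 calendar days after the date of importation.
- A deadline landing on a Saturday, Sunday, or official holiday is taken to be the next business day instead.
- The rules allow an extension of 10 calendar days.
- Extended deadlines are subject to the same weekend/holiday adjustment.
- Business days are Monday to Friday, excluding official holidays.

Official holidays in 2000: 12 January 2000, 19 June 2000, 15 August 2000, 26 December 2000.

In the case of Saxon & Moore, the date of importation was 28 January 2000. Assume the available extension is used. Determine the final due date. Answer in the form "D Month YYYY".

8 June 2000

Trigger date 28 January 2000 + 120 calendar days = 27 May 2000.
27 May 2000 is a Saturday, so it moves to the next business day, 29 May 2000 (Monday).
Add the 10 calendar-day extension to 29 May 2000: 8 June 2000.
Since 8 June 2000 is a Thursday and not a holiday, the date is unchanged.
Final deadline: 8 June 2000.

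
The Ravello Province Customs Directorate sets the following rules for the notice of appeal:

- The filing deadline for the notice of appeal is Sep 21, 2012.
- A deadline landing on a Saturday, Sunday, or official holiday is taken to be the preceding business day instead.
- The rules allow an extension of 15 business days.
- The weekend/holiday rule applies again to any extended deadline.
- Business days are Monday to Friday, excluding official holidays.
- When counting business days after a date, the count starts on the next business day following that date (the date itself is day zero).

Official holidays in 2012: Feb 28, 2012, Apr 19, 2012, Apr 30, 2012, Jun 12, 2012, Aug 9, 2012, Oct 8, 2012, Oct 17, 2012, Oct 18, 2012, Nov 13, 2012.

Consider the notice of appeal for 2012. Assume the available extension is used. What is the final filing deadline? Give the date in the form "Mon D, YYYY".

The statutory due date is Sep 21, 2012.
Sep 21, 2012 is a Friday and not a listed holiday, so it stands.
Applying the 15-business-day extension: 15 business days after Sep 21, 2012 is Oct 15, 2012.
Oct 15, 2012 is a Monday and not a listed holiday, so it stands.
So the filing is due Oct 15, 2012.

Oct 15, 2012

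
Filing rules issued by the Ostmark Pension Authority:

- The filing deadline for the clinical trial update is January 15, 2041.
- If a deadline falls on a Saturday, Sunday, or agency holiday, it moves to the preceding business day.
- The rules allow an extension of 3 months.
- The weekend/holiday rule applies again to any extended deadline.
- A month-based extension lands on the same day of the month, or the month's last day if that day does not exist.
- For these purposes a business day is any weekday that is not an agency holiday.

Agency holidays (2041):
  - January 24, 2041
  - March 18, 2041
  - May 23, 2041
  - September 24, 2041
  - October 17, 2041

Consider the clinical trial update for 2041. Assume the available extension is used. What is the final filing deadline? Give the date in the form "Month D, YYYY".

The statutory due date is January 15, 2041.
January 15, 2041 is a Tuesday and not a listed holiday, so it stands.
The 3 months extension carries January 15, 2041 to April 15, 2041.
April 15, 2041 falls on a Monday, which is a business day, so no adjustment is needed.
Final deadline: April 15, 2041.

April 15, 2041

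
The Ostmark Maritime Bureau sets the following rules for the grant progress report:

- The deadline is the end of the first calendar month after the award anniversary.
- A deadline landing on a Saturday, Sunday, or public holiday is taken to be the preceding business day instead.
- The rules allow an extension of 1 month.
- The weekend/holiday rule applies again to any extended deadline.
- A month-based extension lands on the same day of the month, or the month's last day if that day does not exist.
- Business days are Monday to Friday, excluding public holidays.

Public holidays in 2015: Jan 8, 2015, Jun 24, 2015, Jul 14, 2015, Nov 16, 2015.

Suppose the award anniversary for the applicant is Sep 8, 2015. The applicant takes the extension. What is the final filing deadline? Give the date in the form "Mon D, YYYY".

1 month after Sep 8, 2015 falls in October 2015; the last day of that month is Oct 31, 2015.
Oct 31, 2015 falls on a Saturday. Rolling to the preceding business day gives Oct 30, 2015, a Friday.
Add 1 month to Oct 30, 2015: Nov 30, 2015.
Nov 30, 2015 is a Monday and not a listed holiday, so it stands.
Final deadline: Nov 30, 2015.

Nov 30, 2015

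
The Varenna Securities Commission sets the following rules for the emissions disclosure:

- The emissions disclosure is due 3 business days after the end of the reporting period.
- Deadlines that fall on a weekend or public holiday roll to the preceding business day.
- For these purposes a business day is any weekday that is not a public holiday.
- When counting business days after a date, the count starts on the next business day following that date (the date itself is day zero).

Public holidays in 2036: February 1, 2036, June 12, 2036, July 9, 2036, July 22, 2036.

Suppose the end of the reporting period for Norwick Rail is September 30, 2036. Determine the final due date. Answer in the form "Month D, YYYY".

October 3, 2036

3 business days after September 30, 2036, excluding weekends and holidays, is October 3, 2036.
Since October 3, 2036 is a Friday and not a holiday, the date is unchanged.
Deadline: October 3, 2036.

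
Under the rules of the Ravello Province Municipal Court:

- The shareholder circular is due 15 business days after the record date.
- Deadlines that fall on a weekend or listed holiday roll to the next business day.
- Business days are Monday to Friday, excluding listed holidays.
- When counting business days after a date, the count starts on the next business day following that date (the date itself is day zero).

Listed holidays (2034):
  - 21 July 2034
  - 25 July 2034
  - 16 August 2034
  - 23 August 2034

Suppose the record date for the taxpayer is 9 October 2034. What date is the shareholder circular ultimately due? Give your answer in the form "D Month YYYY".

30 October 2034

15 business days after 9 October 2034, excluding weekends and holidays, is 30 October 2034.
30 October 2034 (Monday) is already a business day.
So the filing is due 30 October 2034.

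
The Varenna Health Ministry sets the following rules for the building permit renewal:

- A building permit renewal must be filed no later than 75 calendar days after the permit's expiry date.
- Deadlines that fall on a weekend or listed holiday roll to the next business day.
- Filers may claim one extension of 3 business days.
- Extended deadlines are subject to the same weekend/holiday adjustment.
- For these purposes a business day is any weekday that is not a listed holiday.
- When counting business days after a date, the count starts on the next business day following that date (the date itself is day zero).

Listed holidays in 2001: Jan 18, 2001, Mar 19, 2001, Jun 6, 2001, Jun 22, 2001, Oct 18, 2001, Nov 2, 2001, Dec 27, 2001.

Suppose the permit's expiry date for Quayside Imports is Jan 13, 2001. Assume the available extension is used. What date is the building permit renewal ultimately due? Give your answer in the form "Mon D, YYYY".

Apr 3, 2001

From Jan 13, 2001, 75 calendar days later is Mar 29, 2001.
Mar 29, 2001 is a Thursday and not a listed holiday, so it stands.
Counting 3 further business days from Mar 29, 2001 reaches Apr 3, 2001.
Apr 3, 2001 is a Tuesday and not a listed holiday, so it stands.
Deadline: Apr 3, 2001.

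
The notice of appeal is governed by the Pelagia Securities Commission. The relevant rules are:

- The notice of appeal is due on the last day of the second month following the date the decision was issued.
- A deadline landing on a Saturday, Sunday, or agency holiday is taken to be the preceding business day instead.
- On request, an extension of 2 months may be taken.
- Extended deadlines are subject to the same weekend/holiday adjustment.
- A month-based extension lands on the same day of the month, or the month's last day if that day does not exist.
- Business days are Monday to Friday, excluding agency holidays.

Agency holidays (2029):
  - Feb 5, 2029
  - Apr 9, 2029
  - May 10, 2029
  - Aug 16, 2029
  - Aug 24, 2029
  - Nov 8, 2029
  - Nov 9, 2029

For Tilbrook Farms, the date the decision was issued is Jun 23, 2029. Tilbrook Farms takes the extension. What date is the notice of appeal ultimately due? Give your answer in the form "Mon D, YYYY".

2 months after Jun 23, 2029 is August 2029; that month ends on Aug 31, 2029.
Aug 31, 2029 is a Friday and not a listed holiday, so it stands.
Add 2 months to Aug 31, 2029: Oct 31, 2029.
Oct 31, 2029 falls on a Wednesday, which is a business day, so no adjustment is needed.
Final deadline: Oct 31, 2029.

Oct 31, 2029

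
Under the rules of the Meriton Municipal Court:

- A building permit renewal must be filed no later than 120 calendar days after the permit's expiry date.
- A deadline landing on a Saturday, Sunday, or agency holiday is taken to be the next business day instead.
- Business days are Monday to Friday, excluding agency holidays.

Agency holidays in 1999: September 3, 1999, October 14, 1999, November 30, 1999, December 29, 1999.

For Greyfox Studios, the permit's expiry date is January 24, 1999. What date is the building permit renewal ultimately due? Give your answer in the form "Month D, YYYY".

May 24, 1999

Trigger date January 24, 1999 + 120 calendar days = May 24, 1999.
May 24, 1999 falls on a Monday, which is a business day, so no adjustment is needed.
Deadline: May 24, 1999.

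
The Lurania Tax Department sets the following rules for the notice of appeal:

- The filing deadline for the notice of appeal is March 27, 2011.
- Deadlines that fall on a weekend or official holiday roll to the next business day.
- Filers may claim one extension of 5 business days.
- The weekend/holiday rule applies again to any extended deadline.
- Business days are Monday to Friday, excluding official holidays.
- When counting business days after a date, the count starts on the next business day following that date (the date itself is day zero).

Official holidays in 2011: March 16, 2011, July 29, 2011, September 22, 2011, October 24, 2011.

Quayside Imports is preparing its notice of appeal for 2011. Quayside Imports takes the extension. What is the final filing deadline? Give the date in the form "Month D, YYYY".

The stated deadline is March 27, 2011.
March 27, 2011 falls on a Sunday. Rolling to the next business day gives March 28, 2011, a Monday.
Counting 5 further business days from March 28, 2011 reaches April 4, 2011.
April 4, 2011 (Monday) is already a business day.
Final deadline: April 4, 2011.

April 4, 2011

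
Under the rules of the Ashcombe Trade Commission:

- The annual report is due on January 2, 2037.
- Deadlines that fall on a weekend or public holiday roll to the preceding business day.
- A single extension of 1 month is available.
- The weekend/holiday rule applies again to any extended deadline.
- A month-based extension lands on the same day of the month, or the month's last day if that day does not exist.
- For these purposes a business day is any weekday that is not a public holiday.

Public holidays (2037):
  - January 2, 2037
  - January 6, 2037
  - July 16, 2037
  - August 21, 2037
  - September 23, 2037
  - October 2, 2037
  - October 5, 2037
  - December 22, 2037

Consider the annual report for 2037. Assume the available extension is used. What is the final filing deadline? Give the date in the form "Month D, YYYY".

The statutory due date is January 2, 2037.
January 2, 2037 is a listed holiday; the preceding business day is January 1, 2037 (Thursday).
Applying the 1 month extension: 1 month after January 1, 2037 is February 1, 2037.
February 1, 2037 is a Sunday; the preceding business day is January 30, 2037 (Friday).
So the filing is due January 30, 2037.

January 30, 2037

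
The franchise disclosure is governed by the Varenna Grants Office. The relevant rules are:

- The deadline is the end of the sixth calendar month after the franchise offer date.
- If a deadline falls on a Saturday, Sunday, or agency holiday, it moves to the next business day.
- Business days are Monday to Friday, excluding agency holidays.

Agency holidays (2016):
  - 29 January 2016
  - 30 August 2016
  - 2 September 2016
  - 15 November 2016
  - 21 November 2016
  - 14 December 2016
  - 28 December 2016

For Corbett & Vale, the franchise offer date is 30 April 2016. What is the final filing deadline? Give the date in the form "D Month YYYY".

The sixth month after 30 April 2016 is October 2016, whose last day is 31 October 2016.
31 October 2016 is a Monday and not a listed holiday, so it stands.
Deadline: 31 October 2016.

31 October 2016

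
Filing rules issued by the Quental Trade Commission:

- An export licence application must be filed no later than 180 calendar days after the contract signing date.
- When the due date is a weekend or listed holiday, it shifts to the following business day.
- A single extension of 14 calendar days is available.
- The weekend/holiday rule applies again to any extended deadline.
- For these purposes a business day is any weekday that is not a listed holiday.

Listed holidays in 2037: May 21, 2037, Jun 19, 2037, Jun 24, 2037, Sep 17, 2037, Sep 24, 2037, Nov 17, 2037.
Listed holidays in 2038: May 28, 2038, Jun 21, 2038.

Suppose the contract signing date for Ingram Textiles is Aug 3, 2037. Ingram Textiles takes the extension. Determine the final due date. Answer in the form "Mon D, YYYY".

Trigger date Aug 3, 2037 + 180 calendar days = Jan 30, 2038.
Jan 30, 2038 is a Saturday, so it moves to the next business day, Feb 1, 2038 (Monday).
Add the 14 calendar-day extension to Feb 1, 2038: Feb 15, 2038.
Feb 15, 2038 (Monday) is already a business day.
Final deadline: Feb 15, 2038.

Feb 15, 2038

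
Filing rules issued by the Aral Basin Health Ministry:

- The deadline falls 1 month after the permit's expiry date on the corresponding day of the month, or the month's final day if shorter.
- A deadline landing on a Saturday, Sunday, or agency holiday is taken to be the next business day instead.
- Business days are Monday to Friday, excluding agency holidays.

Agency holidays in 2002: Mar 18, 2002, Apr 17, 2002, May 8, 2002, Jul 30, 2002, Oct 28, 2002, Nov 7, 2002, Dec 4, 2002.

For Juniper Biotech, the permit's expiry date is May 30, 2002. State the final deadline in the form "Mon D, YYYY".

Moving 1 month forward from May 30, 2002 on the corresponding day gives Jun 30, 2002.
Jun 30, 2002 is a Sunday, so it moves to the next business day, Jul 1, 2002 (Monday).
So the filing is due Jul 1, 2002.

Jul 1, 2002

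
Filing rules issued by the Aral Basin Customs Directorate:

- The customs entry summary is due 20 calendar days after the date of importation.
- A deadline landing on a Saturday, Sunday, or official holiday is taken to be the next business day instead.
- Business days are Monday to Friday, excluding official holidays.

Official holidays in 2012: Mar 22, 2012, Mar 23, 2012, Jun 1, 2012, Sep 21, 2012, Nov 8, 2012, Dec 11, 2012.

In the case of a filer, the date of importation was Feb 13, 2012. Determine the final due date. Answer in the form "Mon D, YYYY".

From Feb 13, 2012, 20 calendar days later is Mar 4, 2012.
Mar 4, 2012 is a Sunday; the next business day is Mar 5, 2012 (Monday).
Final deadline: Mar 5, 2012.

Mar 5, 2012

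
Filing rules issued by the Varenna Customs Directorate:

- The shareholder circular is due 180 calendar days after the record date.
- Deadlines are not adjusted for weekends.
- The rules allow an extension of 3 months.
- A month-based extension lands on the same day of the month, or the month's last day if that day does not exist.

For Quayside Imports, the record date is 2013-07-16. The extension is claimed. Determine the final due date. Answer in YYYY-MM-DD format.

Trigger date 2013-07-16 + 180 calendar days = 2014-01-12.
No adjustment is made for weekends or holidays, so 2014-01-12 stands.
Add 3 months to 2014-01-12: 2014-04-12.
2014-04-12 falls on a Saturday. The rules make no weekend/holiday allowance, so it remains 2014-04-12.
Final deadline: 2014-04-12.

2014-04-12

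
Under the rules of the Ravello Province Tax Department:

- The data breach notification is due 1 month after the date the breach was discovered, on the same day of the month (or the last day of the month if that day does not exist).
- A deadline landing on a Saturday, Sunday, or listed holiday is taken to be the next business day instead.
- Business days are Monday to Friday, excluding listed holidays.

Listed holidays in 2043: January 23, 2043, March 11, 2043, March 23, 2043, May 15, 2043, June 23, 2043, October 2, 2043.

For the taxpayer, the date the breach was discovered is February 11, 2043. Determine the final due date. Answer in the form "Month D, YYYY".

March 12, 2043

1 month after February 11, 2043, on the same day of the month, is March 11, 2043.
Because March 11, 2043 is a listed holiday, the deadline becomes March 12, 2043 (Thursday).
So the filing is due March 12, 2043.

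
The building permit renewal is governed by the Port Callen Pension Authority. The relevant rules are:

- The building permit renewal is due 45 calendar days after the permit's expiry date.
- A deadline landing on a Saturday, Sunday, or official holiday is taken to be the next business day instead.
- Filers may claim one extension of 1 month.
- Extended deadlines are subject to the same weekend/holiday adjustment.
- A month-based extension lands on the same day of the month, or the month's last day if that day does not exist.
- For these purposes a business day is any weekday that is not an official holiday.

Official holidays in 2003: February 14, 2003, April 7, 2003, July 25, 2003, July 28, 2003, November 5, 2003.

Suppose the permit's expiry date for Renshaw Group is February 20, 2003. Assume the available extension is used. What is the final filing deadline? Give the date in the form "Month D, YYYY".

From February 20, 2003, 45 calendar days later is April 6, 2003.
April 6, 2003 falls on a Sunday. Rolling to the next business day gives April 8, 2003, a Tuesday.
The 1 month extension carries April 8, 2003 to May 8, 2003.
May 8, 2003 is a Thursday and not a listed holiday, so it stands.
So the filing is due May 8, 2003.

May 8, 2003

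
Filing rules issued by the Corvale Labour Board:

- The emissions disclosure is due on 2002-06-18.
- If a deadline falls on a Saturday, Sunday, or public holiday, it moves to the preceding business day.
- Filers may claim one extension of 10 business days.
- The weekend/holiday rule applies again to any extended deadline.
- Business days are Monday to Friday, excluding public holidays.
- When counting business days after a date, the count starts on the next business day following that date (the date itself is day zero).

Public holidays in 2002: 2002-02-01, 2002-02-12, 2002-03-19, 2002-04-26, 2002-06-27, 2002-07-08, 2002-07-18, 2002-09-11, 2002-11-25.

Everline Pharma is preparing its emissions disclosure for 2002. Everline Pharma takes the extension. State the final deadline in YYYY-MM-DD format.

The statutory due date is 2002-06-18.
Since 2002-06-18 is a Tuesday and not a holiday, the date is unchanged.
The 10-business-day extension runs from 2002-06-18 to 2002-07-03.
Since 2002-07-03 is a Wednesday and not a holiday, the date is unchanged.
Final deadline: 2002-07-03.

2002-07-03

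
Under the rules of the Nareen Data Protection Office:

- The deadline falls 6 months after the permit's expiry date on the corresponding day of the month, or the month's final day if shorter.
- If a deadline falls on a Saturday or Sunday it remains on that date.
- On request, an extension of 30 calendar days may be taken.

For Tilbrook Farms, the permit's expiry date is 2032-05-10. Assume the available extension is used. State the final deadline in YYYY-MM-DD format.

Moving 6 months forward from 2032-05-10 on the corresponding day gives 2032-11-10.
2032-11-10 falls on a Wednesday. The rules make no weekend/holiday allowance, so it remains 2032-11-10.
With the 30-day extension, 2032-11-10 becomes 2032-12-10.
2032-12-10 is a Friday; no weekend or holiday adjustment applies.
The final due date is 2032-12-10.

2032-12-10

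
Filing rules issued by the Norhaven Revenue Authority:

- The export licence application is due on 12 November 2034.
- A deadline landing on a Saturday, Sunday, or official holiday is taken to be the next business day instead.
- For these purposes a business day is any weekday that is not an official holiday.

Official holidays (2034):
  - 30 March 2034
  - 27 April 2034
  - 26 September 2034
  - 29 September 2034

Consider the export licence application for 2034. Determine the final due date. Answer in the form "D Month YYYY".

Start from the fixed due date, 12 November 2034.
12 November 2034 falls on a Sunday. Rolling to the next business day gives 13 November 2034, a Monday.
So the filing is due 13 November 2034.

13 November 2034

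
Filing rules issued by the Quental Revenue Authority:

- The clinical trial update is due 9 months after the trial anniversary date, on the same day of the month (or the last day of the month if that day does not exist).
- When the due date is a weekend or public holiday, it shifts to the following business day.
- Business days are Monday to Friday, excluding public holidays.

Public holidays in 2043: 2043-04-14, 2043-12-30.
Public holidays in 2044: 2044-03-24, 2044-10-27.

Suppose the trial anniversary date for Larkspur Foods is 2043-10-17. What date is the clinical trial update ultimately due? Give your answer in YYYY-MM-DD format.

9 months after 2043-10-17, on the same day of the month, is 2044-07-17.
2044-07-17 is a Sunday, so it moves to the next business day, 2044-07-18 (Monday).
Deadline: 2044-07-18.

2044-07-18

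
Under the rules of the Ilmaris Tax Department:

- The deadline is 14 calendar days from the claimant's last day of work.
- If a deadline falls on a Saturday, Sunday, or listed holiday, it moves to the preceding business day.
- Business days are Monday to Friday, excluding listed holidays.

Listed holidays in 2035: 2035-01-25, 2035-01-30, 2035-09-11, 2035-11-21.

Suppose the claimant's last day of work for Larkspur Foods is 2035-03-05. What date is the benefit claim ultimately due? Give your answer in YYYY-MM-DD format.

2035-03-19

14 calendar days after 2035-03-05 is 2035-03-19.
2035-03-19 (Monday) is already a business day.
The final due date is 2035-03-19.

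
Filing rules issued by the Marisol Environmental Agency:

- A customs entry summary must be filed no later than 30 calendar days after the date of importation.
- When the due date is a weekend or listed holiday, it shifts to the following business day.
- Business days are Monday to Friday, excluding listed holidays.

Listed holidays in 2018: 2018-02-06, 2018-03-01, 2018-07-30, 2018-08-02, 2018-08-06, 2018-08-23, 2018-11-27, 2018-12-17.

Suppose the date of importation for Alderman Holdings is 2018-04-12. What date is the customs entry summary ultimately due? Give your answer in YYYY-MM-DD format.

2018-05-14

30 calendar days after 2018-04-12 is 2018-05-12.
2018-05-12 is a Saturday; the next business day is 2018-05-14 (Monday).
The final due date is 2018-05-14.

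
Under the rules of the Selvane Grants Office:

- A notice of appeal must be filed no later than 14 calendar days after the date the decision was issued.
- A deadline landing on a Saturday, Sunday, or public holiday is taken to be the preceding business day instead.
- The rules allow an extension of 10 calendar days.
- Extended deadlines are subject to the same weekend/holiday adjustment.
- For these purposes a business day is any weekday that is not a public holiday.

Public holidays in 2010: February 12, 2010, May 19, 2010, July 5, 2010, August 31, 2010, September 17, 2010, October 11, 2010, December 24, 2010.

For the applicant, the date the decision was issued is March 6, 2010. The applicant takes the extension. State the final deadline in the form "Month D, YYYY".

March 29, 2010

From March 6, 2010, 14 calendar days later is March 20, 2010.
March 20, 2010 falls on a Saturday. Rolling to the preceding business day gives March 19, 2010, a Friday.
The 10-calendar-day extension moves the deadline from March 19, 2010 to March 29, 2010.
Since March 29, 2010 is a Monday and not a holiday, the date is unchanged.
The final due date is March 29, 2010.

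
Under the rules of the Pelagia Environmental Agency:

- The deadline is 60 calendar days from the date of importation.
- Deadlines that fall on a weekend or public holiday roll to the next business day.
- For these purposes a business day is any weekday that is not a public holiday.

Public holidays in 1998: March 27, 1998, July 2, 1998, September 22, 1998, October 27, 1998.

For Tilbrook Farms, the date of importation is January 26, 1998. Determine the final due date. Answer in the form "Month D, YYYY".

March 30, 1998

Trigger date January 26, 1998 + 60 calendar days = March 27, 1998.
March 27, 1998 is a listed holiday, so it moves to the next business day, March 30, 1998 (Monday).
Final deadline: March 30, 1998.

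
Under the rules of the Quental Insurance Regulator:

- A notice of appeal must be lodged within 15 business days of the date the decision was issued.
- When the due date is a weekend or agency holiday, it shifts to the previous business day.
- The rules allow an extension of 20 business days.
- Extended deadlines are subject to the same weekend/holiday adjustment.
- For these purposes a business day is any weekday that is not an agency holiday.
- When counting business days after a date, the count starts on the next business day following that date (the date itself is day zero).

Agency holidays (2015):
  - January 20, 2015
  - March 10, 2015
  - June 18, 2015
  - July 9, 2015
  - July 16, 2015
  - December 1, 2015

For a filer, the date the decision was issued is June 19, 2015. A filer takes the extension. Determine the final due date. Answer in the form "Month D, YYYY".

August 11, 2015

Starting the day after June 19, 2015 and counting 15 business days lands on July 13, 2015.
July 13, 2015 (Monday) is already a business day.
Counting 20 further business days from July 13, 2015 reaches August 11, 2015.
August 11, 2015 falls on a Tuesday, which is a business day, so no adjustment is needed.
The final due date is August 11, 2015.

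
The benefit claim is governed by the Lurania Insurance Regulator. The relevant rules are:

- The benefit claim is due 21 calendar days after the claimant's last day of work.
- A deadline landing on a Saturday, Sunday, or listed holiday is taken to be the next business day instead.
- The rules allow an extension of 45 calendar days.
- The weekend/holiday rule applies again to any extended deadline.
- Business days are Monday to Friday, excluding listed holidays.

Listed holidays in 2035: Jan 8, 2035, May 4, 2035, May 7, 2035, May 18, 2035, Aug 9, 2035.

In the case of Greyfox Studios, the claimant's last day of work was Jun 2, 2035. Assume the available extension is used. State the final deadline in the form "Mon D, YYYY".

From Jun 2, 2035, 21 calendar days later is Jun 23, 2035.
Jun 23, 2035 is a Saturday, so it moves to the next business day, Jun 25, 2035 (Monday).
With the 45-day extension, Jun 25, 2035 becomes Aug 9, 2035.
Aug 9, 2035 is a listed holiday; the next business day is Aug 10, 2035 (Friday).
Deadline: Aug 10, 2035.

Aug 10, 2035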